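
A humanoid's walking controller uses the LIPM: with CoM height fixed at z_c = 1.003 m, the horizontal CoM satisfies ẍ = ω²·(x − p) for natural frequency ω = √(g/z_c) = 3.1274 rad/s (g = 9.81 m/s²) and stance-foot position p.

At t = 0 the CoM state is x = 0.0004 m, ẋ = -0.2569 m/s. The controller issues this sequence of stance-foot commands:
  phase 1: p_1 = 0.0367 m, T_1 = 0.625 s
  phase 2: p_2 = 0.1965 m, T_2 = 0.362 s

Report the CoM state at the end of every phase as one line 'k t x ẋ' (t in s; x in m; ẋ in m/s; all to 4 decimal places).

1 0.6250 -0.3782 -1.3180
2 0.9870 -1.3734 -4.7551

phase 1: p=0.0367, T=0.625, ωT=1.954625, cosh=3.601444, sinh=3.459826; start (x,ẋ)=(0.000400, -0.256900) → end (x,ẋ)=(-0.378240, -1.317986)
phase 2: p=0.1965, T=0.362, ωT=1.132119, cosh=1.712286, sinh=1.389936; start (x,ẋ)=(-0.378240, -1.317986) → end (x,ẋ)=(-1.373382, -4.755098)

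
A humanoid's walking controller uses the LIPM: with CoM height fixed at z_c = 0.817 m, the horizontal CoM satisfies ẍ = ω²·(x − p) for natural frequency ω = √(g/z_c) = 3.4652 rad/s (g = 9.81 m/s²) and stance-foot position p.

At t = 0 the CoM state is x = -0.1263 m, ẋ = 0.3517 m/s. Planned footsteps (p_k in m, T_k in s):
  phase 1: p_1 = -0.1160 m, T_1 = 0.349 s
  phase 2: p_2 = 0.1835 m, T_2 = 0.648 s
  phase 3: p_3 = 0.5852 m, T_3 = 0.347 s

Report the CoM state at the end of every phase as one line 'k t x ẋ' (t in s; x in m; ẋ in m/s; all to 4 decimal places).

phase 1: p=-0.1160, T=0.349, ωT=1.209355, cosh=1.824856, sinh=1.526466; start (x,ẋ)=(-0.126300, 0.351700) → end (x,ẋ)=(0.020132, 0.587320)
phase 2: p=0.1835, T=0.648, ωT=2.245450, cosh=4.775270, sinh=4.669390; start (x,ẋ)=(0.020132, 0.587320) → end (x,ẋ)=(0.194795, 0.161263)
phase 3: p=0.5852, T=0.347, ωT=1.202424, cosh=1.814320, sinh=1.513856; start (x,ẋ)=(0.194795, 0.161263) → end (x,ẋ)=(-0.052668, -1.755409)

1 0.3490 0.0201 0.5873
2 0.9970 0.1948 0.1613
3 1.3440 -0.0527 -1.7554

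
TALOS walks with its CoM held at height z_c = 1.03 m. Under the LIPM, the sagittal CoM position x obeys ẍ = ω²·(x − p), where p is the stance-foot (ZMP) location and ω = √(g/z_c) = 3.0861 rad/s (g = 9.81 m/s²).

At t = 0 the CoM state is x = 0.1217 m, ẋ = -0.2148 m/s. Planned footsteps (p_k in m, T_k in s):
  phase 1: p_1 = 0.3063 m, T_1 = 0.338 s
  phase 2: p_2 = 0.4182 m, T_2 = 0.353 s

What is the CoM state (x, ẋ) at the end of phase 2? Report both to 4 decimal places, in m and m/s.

phase 1: p=0.3063, T=0.338, ωT=1.043102, cosh=1.595183, sinh=1.242823; start (x,ẋ)=(0.121700, -0.214800) → end (x,ẋ)=(-0.074674, -1.050674)
phase 2: p=0.4182, T=0.353, ωT=1.089393, cosh=1.654445, sinh=1.318025; start (x,ẋ)=(-0.074674, -1.050674) → end (x,ẋ)=(-0.845960, -3.743077)

x = -0.8460, ẋ = -3.7431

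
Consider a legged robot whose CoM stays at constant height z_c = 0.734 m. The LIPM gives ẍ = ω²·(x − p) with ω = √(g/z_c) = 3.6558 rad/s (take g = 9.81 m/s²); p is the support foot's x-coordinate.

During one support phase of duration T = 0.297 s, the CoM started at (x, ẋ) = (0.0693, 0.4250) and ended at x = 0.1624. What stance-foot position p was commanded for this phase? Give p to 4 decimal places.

ωT = 3.6558·0.297 = 1.085773; cosh(ωT) = 1.649684, sinh(ωT) = 1.312043
x(T) = p + (x₀−p)·cosh(ωT) + (ẋ₀/ω)·sinh(ωT) ⇒ p·(1 − cosh) = x(T) − x₀·cosh − (ẋ₀/ω)·sinh
numerator   = 0.1624 − (0.0693)·1.649684 − (0.4250/3.6558)·1.312043 = -0.104453
denominator = 1 − 1.649684 = -0.649684
p = -0.104453 / -0.649684 = 0.1608

p = 0.1608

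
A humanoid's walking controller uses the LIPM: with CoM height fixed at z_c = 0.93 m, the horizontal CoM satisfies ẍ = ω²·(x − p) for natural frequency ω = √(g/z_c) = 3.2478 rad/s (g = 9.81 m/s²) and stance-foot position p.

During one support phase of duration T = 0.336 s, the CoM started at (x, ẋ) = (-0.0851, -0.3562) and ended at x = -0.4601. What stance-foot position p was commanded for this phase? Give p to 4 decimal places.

p = 0.2652

ωT = 3.2478·0.336 = 1.091261; cosh(ωT) = 1.656910, sinh(ωT) = 1.321117
x(T) = p + (x₀−p)·cosh(ωT) + (ẋ₀/ω)·sinh(ωT) ⇒ p·(1 − cosh) = x(T) − x₀·cosh − (ẋ₀/ω)·sinh
numerator   = -0.4601 − (-0.0851)·1.656910 − (-0.3562/3.2478)·1.321117 = -0.174205
denominator = 1 − 1.656910 = -0.656910
p = -0.174205 / -0.656910 = 0.2652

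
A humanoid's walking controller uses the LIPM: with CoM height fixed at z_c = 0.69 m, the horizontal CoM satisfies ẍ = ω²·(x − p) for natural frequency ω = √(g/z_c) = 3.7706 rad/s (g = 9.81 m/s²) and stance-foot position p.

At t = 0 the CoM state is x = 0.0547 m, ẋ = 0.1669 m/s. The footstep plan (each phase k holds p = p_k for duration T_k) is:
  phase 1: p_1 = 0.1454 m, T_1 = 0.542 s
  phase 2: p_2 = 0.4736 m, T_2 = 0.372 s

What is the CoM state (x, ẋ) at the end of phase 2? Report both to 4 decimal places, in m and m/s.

x = -0.9648, ẋ = -5.1032

phase 1: p=0.1454, T=0.542, ωT=2.043665, cosh=3.924201, sinh=3.794648; start (x,ẋ)=(0.054700, 0.166900) → end (x,ẋ)=(-0.042561, -0.642795)
phase 2: p=0.4736, T=0.372, ωT=1.402663, cosh=2.155978, sinh=1.910037; start (x,ẋ)=(-0.042561, -0.642795) → end (x,ẋ)=(-0.964845, -5.103233)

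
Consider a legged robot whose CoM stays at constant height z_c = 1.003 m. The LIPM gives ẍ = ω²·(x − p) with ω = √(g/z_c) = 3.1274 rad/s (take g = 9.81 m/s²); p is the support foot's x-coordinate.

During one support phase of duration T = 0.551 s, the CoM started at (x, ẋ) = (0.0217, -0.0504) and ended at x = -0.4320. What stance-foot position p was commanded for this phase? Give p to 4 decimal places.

p = 0.2386

ωT = 3.1274·0.551 = 1.723197; cosh(ωT) = 2.890454, sinh(ωT) = 2.711959
x(T) = p + (x₀−p)·cosh(ωT) + (ẋ₀/ω)·sinh(ωT) ⇒ p·(1 − cosh) = x(T) − x₀·cosh − (ẋ₀/ω)·sinh
numerator   = -0.4320 − (0.0217)·2.890454 − (-0.0504/3.1274)·2.711959 = -0.451018
denominator = 1 − 2.890454 = -1.890454
p = -0.451018 / -1.890454 = 0.2386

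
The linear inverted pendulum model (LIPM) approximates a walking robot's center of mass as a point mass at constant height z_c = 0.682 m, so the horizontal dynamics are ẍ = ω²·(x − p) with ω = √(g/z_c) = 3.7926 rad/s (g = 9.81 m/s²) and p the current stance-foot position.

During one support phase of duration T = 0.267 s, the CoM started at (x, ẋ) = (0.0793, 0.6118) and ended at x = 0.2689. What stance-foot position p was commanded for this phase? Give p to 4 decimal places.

ωT = 3.7926·0.267 = 1.012624; cosh(ωT) = 1.558040, sinh(ωT) = 1.194776
x(T) = p + (x₀−p)·cosh(ωT) + (ẋ₀/ω)·sinh(ωT) ⇒ p·(1 − cosh) = x(T) − x₀·cosh − (ẋ₀/ω)·sinh
numerator   = 0.2689 − (0.0793)·1.558040 − (0.6118/3.7926)·1.194776 = -0.047387
denominator = 1 − 1.558040 = -0.558040
p = -0.047387 / -0.558040 = 0.0849

p = 0.0849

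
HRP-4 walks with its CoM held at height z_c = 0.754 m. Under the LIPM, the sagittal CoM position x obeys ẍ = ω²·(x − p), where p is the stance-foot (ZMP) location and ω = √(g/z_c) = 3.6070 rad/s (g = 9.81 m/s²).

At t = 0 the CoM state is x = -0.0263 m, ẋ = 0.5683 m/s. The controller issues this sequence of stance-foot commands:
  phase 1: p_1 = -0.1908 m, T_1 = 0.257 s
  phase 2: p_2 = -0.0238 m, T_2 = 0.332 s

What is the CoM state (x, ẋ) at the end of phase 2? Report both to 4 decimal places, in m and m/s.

phase 1: p=-0.1908, T=0.257, ωT=0.926999, cosh=1.461327, sinh=1.065587; start (x,ẋ)=(-0.026300, 0.568300) → end (x,ẋ)=(0.217477, 1.462740)
phase 2: p=-0.0238, T=0.332, ωT=1.197524, cosh=1.806924, sinh=1.504983; start (x,ẋ)=(0.217477, 1.462740) → end (x,ẋ)=(1.022481, 3.952824)

x = 1.0225, ẋ = 3.9528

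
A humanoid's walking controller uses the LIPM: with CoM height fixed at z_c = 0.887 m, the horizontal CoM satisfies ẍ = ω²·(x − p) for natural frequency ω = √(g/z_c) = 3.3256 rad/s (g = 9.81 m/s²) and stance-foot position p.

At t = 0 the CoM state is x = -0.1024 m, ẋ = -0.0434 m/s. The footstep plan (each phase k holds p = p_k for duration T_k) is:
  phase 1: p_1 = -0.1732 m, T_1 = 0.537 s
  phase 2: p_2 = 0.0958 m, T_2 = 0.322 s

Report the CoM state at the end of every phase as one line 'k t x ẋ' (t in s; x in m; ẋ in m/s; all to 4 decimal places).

1 0.5370 0.0061 0.5494
2 0.8590 0.1622 0.5114

phase 1: p=-0.1732, T=0.537, ωT=1.785847, cosh=3.066143, sinh=2.898488; start (x,ẋ)=(-0.102400, -0.043400) → end (x,ẋ)=(0.006057, 0.549386)
phase 2: p=0.0958, T=0.322, ωT=1.070843, cosh=1.630279, sinh=1.287560; start (x,ẋ)=(0.006057, 0.549386) → end (x,ẋ)=(0.162197, 0.511380)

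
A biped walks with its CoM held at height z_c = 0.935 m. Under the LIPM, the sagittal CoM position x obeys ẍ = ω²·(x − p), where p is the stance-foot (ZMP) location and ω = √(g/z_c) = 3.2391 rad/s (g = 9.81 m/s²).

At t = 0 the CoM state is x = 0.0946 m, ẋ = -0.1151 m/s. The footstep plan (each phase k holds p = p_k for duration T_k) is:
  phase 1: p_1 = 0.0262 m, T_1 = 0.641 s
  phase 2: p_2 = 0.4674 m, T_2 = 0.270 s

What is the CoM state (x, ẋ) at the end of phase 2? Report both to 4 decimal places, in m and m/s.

phase 1: p=0.0262, T=0.641, ωT=2.076263, cosh=4.050005, sinh=3.924607; start (x,ẋ)=(0.094600, -0.115100) → end (x,ẋ)=(0.163761, 0.403359)
phase 2: p=0.4674, T=0.270, ωT=0.874557, cosh=1.407430, sinh=0.990383; start (x,ẋ)=(0.163761, 0.403359) → end (x,ẋ)=(0.163380, -0.406359)

x = 0.1634, ẋ = -0.4064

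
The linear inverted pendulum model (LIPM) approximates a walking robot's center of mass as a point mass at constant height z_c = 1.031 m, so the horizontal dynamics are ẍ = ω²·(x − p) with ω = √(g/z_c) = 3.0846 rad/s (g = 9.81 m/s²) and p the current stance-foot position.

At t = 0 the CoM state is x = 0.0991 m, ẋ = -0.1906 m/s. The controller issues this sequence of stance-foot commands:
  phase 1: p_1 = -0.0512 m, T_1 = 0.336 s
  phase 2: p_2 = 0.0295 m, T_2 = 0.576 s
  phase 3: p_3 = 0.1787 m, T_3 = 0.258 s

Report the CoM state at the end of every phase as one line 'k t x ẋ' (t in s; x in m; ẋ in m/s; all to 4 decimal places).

1 0.3360 0.1112 0.2688
2 0.9120 0.5279 1.5403
3 1.1700 1.0852 3.0051

phase 1: p=-0.0512, T=0.336, ωT=1.036426, cosh=1.586921, sinh=1.232201; start (x,ẋ)=(0.099100, -0.190600) → end (x,ẋ)=(0.111176, 0.268800)
phase 2: p=0.0295, T=0.576, ωT=1.776730, cosh=3.039843, sinh=2.870652; start (x,ẋ)=(0.111176, 0.268800) → end (x,ẋ)=(0.527937, 1.540332)
phase 3: p=0.1787, T=0.258, ωT=0.795827, cosh=1.333740, sinh=0.882532; start (x,ẋ)=(0.527937, 1.540332) → end (x,ẋ)=(1.085195, 3.005116)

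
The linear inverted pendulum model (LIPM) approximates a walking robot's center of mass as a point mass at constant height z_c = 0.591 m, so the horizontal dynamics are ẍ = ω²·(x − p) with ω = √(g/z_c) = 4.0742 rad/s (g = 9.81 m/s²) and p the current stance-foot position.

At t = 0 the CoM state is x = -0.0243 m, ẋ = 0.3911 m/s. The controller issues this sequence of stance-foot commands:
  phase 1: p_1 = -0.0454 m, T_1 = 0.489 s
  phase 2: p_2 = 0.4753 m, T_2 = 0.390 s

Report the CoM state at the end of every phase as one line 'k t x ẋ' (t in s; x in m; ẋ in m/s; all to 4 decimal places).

1 0.4890 0.3788 1.7698
2 0.8790 1.2486 3.5923

phase 1: p=-0.0454, T=0.489, ωT=1.992284, cosh=3.734322, sinh=3.597938; start (x,ẋ)=(-0.024300, 0.391100) → end (x,ẋ)=(0.378776, 1.769792)
phase 2: p=0.4753, T=0.390, ωT=1.588938, cosh=2.551343, sinh=2.347201; start (x,ẋ)=(0.378776, 1.769792) → end (x,ẋ)=(1.248634, 3.592289)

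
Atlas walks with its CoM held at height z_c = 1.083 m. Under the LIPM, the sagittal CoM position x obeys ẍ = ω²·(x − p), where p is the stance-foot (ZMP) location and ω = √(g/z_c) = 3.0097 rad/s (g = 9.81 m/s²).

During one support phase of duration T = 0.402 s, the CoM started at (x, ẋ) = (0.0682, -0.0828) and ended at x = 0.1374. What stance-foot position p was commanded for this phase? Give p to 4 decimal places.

ωT = 3.0097·0.402 = 1.209899; cosh(ωT) = 1.825687, sinh(ωT) = 1.527460
x(T) = p + (x₀−p)·cosh(ωT) + (ẋ₀/ω)·sinh(ωT) ⇒ p·(1 − cosh) = x(T) − x₀·cosh − (ẋ₀/ω)·sinh
numerator   = 0.1374 − (0.0682)·1.825687 − (-0.0828/3.0097)·1.527460 = 0.054910
denominator = 1 − 1.825687 = -0.825687
p = 0.054910 / -0.825687 = -0.0665

p = -0.0665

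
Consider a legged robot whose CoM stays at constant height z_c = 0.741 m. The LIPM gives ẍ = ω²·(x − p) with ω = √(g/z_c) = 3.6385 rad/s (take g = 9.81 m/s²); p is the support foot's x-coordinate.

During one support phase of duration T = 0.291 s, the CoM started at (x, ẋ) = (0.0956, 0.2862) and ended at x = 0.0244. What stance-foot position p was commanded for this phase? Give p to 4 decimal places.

p = 0.3736

ωT = 3.6385·0.291 = 1.058804; cosh(ωT) = 1.614895, sinh(ωT) = 1.268024
x(T) = p + (x₀−p)·cosh(ωT) + (ẋ₀/ω)·sinh(ωT) ⇒ p·(1 − cosh) = x(T) − x₀·cosh − (ẋ₀/ω)·sinh
numerator   = 0.0244 − (0.0956)·1.614895 − (0.2862/3.6385)·1.268024 = -0.229725
denominator = 1 − 1.614895 = -0.614895
p = -0.229725 / -0.614895 = 0.3736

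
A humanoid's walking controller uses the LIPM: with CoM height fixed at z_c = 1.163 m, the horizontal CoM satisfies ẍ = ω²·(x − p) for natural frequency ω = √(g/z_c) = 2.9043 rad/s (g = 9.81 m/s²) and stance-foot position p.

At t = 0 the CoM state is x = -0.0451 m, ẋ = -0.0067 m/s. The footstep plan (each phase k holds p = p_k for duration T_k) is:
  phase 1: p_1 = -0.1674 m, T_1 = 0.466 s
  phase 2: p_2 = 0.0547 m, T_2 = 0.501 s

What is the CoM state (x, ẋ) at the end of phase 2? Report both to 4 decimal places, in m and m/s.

x = 0.5517, ẋ = 1.5722

phase 1: p=-0.1674, T=0.466, ωT=1.353404, cosh=2.064469, sinh=1.806109; start (x,ẋ)=(-0.045100, -0.006700) → end (x,ẋ)=(0.080918, 0.627691)
phase 2: p=0.0547, T=0.501, ωT=1.455054, cosh=2.259052, sinh=2.025664; start (x,ẋ)=(0.080918, 0.627691) → end (x,ẋ)=(0.551724, 1.572230)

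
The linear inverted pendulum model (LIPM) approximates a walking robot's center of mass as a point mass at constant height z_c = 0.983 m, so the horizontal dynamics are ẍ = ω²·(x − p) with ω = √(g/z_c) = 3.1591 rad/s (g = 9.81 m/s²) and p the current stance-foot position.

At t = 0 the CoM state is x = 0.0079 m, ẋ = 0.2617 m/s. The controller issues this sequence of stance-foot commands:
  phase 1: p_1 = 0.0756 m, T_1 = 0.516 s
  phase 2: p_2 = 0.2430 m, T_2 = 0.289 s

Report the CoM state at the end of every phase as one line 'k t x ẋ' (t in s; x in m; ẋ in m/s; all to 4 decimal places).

1 0.5160 0.0995 0.1687
2 0.8050 0.0912 -0.2299

phase 1: p=0.0756, T=0.516, ωT=1.630096, cosh=2.650137, sinh=2.454226; start (x,ẋ)=(0.007900, 0.261700) → end (x,ẋ)=(0.099494, 0.168653)
phase 2: p=0.2430, T=0.289, ωT=0.912980, cosh=1.446532, sinh=1.045205; start (x,ẋ)=(0.099494, 0.168653) → end (x,ẋ)=(0.091214, -0.229882)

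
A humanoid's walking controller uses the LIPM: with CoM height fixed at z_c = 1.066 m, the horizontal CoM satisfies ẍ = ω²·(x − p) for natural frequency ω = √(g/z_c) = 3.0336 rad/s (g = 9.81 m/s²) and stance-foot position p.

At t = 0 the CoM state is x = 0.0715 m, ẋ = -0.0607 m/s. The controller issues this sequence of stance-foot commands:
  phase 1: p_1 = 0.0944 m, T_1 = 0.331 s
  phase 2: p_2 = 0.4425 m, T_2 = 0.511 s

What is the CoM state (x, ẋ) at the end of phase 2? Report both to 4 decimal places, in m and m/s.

x = -0.6907, ẋ = -3.2128

phase 1: p=0.0944, T=0.331, ωT=1.004122, cosh=1.547937, sinh=1.181571; start (x,ẋ)=(0.071500, -0.060700) → end (x,ẋ)=(0.035310, -0.176043)
phase 2: p=0.4425, T=0.511, ωT=1.550170, cosh=2.462241, sinh=2.250029; start (x,ẋ)=(0.035310, -0.176043) → end (x,ẋ)=(-0.690671, -3.212812)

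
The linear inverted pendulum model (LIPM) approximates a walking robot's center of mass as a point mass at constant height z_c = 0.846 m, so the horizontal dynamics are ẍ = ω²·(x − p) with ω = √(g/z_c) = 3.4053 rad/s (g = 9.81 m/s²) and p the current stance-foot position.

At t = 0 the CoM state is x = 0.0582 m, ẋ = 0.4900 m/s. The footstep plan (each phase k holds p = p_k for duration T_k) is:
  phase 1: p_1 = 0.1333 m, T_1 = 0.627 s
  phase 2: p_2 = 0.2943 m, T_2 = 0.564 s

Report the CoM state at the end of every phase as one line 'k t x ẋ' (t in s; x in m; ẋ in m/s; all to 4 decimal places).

phase 1: p=0.1333, T=0.627, ωT=2.135123, cosh=4.288159, sinh=4.169929; start (x,ẋ)=(0.058200, 0.490000) → end (x,ẋ)=(0.411284, 1.034788)
phase 2: p=0.2943, T=0.564, ωT=1.920589, cosh=3.485750, sinh=3.339229; start (x,ẋ)=(0.411284, 1.034788) → end (x,ẋ)=(1.716789, 4.937250)

1 0.6270 0.4113 1.0348
2 1.1910 1.7168 4.9373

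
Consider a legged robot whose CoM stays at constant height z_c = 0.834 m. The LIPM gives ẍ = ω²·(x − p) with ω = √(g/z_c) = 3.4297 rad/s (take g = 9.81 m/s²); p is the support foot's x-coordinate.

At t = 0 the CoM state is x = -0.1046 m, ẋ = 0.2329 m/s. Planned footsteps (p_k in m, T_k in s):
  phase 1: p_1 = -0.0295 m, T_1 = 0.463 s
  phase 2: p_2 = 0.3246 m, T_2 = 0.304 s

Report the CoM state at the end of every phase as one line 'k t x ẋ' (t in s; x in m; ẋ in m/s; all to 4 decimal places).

phase 1: p=-0.0295, T=0.463, ωT=1.587951, cosh=2.549028, sinh=2.344684; start (x,ẋ)=(-0.104600, 0.232900) → end (x,ẋ)=(-0.061712, -0.010253)
phase 2: p=0.3246, T=0.304, ωT=1.042629, cosh=1.594595, sinh=1.242069; start (x,ẋ)=(-0.061712, -0.010253) → end (x,ẋ)=(-0.295124, -1.662008)

1 0.4630 -0.0617 -0.0103
2 0.7670 -0.2951 -1.6620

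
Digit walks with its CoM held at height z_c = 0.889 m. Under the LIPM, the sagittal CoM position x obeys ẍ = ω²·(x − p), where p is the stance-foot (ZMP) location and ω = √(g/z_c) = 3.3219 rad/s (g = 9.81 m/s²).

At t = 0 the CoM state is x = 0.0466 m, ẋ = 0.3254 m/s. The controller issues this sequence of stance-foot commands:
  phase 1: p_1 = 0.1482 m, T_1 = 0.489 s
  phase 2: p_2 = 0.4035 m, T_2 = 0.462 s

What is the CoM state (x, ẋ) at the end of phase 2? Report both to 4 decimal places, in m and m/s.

x = -0.2635, ẋ = -2.0046

phase 1: p=0.1482, T=0.489, ωT=1.624409, cosh=2.636224, sinh=2.439196; start (x,ẋ)=(0.046600, 0.325400) → end (x,ẋ)=(0.119293, 0.034586)
phase 2: p=0.4035, T=0.462, ωT=1.534718, cosh=2.427766, sinh=2.212250; start (x,ẋ)=(0.119293, 0.034586) → end (x,ẋ)=(-0.263454, -2.004630)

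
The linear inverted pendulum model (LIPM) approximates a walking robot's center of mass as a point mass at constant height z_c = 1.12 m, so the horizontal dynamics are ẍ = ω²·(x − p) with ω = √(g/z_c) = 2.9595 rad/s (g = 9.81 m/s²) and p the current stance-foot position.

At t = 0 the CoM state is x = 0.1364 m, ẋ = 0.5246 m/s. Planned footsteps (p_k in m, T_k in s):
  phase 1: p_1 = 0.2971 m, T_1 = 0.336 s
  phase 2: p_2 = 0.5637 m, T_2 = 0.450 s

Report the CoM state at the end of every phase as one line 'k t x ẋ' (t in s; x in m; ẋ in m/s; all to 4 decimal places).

1 0.3360 0.2570 0.2512
2 0.7860 0.0919 -1.0904

phase 1: p=0.2971, T=0.336, ωT=0.994392, cosh=1.536514, sinh=1.166566; start (x,ẋ)=(0.136400, 0.524600) → end (x,ẋ)=(0.256967, 0.251246)
phase 2: p=0.5637, T=0.450, ωT=1.331775, cosh=2.025884, sinh=1.761876; start (x,ẋ)=(0.256967, 0.251246) → end (x,ẋ)=(0.091869, -1.090392)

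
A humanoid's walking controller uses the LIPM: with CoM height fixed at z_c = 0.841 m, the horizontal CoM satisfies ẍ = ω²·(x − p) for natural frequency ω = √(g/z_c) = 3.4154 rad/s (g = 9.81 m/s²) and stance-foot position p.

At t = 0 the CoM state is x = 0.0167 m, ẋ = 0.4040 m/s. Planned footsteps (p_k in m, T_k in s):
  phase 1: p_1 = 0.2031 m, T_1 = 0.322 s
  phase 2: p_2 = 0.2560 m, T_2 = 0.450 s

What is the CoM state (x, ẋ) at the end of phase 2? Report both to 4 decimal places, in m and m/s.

phase 1: p=0.2031, T=0.322, ωT=1.099759, cosh=1.668196, sinh=1.335245; start (x,ẋ)=(0.016700, 0.404000) → end (x,ẋ)=(0.050091, -0.176106)
phase 2: p=0.2560, T=0.450, ωT=1.536930, cosh=2.432666, sinh=2.217626; start (x,ẋ)=(0.050091, -0.176106) → end (x,ẋ)=(-0.359253, -1.987977)

x = -0.3593, ẋ = -1.9880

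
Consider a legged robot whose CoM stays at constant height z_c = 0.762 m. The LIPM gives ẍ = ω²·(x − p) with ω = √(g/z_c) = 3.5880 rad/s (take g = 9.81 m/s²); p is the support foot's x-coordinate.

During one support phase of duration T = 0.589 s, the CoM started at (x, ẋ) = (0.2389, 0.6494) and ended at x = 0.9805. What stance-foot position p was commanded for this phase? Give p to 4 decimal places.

p = 0.2378

ωT = 3.5880·0.589 = 2.113332; cosh(ωT) = 4.198302, sinh(ωT) = 4.077468
x(T) = p + (x₀−p)·cosh(ωT) + (ẋ₀/ω)·sinh(ωT) ⇒ p·(1 − cosh) = x(T) − x₀·cosh − (ẋ₀/ω)·sinh
numerator   = 0.9805 − (0.2389)·4.198302 − (0.6494/3.5880)·4.077468 = -0.760464
denominator = 1 − 4.198302 = -3.198302
p = -0.760464 / -3.198302 = 0.2378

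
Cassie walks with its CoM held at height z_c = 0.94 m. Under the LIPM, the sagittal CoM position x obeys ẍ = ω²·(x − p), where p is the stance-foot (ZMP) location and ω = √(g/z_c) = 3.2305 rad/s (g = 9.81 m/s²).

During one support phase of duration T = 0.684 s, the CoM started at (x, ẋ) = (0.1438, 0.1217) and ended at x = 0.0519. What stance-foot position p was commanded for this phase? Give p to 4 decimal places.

ωT = 3.2305·0.684 = 2.209662; cosh(ωT) = 4.611187, sinh(ωT) = 4.501449
x(T) = p + (x₀−p)·cosh(ωT) + (ẋ₀/ω)·sinh(ωT) ⇒ p·(1 − cosh) = x(T) − x₀·cosh − (ẋ₀/ω)·sinh
numerator   = 0.0519 − (0.1438)·4.611187 − (0.1217/3.2305)·4.501449 = -0.780768
denominator = 1 − 4.611187 = -3.611187
p = -0.780768 / -3.611187 = 0.2162

p = 0.2162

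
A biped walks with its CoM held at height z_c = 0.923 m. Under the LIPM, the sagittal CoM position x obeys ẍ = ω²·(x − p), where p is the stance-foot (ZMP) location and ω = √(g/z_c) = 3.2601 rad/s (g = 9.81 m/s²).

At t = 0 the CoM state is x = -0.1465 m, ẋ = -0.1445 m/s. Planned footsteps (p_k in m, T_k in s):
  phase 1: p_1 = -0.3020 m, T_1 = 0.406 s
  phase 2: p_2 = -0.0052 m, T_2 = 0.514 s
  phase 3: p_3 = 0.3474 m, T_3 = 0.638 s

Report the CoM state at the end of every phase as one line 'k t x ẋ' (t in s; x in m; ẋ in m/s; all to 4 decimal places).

phase 1: p=-0.3020, T=0.406, ωT=1.323601, cosh=2.011550, sinh=1.745375; start (x,ẋ)=(-0.146500, -0.144500) → end (x,ẋ)=(-0.066566, 0.594141)
phase 2: p=-0.0052, T=0.514, ωT=1.675691, cosh=2.764833, sinh=2.577654; start (x,ẋ)=(-0.066566, 0.594141) → end (x,ẋ)=(0.294902, 1.127020)
phase 3: p=0.3474, T=0.638, ωT=2.079944, cosh=4.064478, sinh=3.939541; start (x,ẋ)=(0.294902, 1.127020) → end (x,ẋ)=(1.495926, 3.906500)

1 0.4060 -0.0666 0.5941
2 0.9200 0.2949 1.1270
3 1.5580 1.4959 3.9065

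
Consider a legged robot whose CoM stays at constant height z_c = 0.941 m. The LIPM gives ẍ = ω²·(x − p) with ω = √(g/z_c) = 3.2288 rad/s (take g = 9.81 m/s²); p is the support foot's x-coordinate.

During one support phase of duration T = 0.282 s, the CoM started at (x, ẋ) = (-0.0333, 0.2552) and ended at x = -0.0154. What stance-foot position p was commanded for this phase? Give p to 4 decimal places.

p = 0.1118

ωT = 3.2288·0.282 = 0.910522; cosh(ωT) = 1.443967, sinh(ωT) = 1.041652
x(T) = p + (x₀−p)·cosh(ωT) + (ẋ₀/ω)·sinh(ωT) ⇒ p·(1 − cosh) = x(T) − x₀·cosh − (ẋ₀/ω)·sinh
numerator   = -0.0154 − (-0.0333)·1.443967 − (0.2552/3.2288)·1.041652 = -0.049647
denominator = 1 − 1.443967 = -0.443967
p = -0.049647 / -0.443967 = 0.1118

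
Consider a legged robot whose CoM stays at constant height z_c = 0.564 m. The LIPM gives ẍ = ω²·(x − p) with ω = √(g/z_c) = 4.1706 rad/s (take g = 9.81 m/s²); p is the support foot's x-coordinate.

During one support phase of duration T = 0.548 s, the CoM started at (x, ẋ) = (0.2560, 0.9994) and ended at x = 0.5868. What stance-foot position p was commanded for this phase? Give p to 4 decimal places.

p = 0.4665

ωT = 4.1706·0.548 = 2.285489; cosh(ωT) = 4.966107, sinh(ωT) = 4.864383
x(T) = p + (x₀−p)·cosh(ωT) + (ẋ₀/ω)·sinh(ωT) ⇒ p·(1 − cosh) = x(T) − x₀·cosh − (ẋ₀/ω)·sinh
numerator   = 0.5868 − (0.2560)·4.966107 − (0.9994/4.1706)·4.864383 = -1.850175
denominator = 1 − 4.966107 = -3.966107
p = -1.850175 / -3.966107 = 0.4665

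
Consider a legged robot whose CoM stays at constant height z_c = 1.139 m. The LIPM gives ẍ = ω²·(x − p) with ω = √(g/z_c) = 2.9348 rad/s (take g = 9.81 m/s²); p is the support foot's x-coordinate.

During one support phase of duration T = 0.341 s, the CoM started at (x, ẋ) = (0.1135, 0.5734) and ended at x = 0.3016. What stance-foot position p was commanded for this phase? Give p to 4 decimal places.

ωT = 2.9348·0.341 = 1.000767; cosh(ωT) = 1.543982, sinh(ωT) = 1.176385
x(T) = p + (x₀−p)·cosh(ωT) + (ẋ₀/ω)·sinh(ωT) ⇒ p·(1 − cosh) = x(T) − x₀·cosh − (ẋ₀/ω)·sinh
numerator   = 0.3016 − (0.1135)·1.543982 − (0.5734/2.9348)·1.176385 = -0.103484
denominator = 1 − 1.543982 = -0.543982
p = -0.103484 / -0.543982 = 0.1902

p = 0.1902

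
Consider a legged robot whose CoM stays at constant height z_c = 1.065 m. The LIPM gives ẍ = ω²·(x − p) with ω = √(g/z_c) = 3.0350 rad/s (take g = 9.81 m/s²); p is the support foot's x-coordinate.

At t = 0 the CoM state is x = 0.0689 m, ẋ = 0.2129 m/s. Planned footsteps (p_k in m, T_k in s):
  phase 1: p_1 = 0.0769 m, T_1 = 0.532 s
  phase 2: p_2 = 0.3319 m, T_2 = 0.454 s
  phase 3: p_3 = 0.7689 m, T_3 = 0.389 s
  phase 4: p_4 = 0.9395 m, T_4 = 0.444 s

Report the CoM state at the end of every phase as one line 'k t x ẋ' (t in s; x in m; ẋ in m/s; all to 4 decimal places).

phase 1: p=0.0769, T=0.532, ωT=1.614620, cosh=2.612472, sinh=2.413506; start (x,ẋ)=(0.068900, 0.212900) → end (x,ẋ)=(0.225303, 0.497595)
phase 2: p=0.3319, T=0.454, ωT=1.377890, cosh=2.109317, sinh=1.857207; start (x,ẋ)=(0.225303, 0.497595) → end (x,ẋ)=(0.411548, 0.448742)
phase 3: p=0.7689, T=0.389, ωT=1.180615, cosh=1.781733, sinh=1.474643; start (x,ẋ)=(0.411548, 0.448742) → end (x,ẋ)=(0.350228, -0.799808)
phase 4: p=0.9395, T=0.444, ωT=1.347540, cosh=2.053913, sinh=1.794035; start (x,ẋ)=(0.350228, -0.799808) → end (x,ẋ)=(-0.743593, -4.851262)

1 0.5320 0.2253 0.4976
2 0.9860 0.4115 0.4487
3 1.3750 0.3502 -0.7998
4 1.8190 -0.7436 -4.8513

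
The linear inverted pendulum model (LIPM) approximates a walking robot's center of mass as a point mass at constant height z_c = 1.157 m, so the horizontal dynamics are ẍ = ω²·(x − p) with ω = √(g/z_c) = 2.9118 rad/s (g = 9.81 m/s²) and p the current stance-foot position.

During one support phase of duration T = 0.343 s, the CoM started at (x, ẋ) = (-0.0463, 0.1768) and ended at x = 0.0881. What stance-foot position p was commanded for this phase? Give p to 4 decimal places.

p = -0.1629

ωT = 2.9118·0.343 = 0.998747; cosh(ωT) = 1.541610, sinh(ωT) = 1.173269
x(T) = p + (x₀−p)·cosh(ωT) + (ẋ₀/ω)·sinh(ωT) ⇒ p·(1 − cosh) = x(T) − x₀·cosh − (ẋ₀/ω)·sinh
numerator   = 0.0881 − (-0.0463)·1.541610 − (0.1768/2.9118)·1.173269 = 0.088237
denominator = 1 − 1.541610 = -0.541610
p = 0.088237 / -0.541610 = -0.1629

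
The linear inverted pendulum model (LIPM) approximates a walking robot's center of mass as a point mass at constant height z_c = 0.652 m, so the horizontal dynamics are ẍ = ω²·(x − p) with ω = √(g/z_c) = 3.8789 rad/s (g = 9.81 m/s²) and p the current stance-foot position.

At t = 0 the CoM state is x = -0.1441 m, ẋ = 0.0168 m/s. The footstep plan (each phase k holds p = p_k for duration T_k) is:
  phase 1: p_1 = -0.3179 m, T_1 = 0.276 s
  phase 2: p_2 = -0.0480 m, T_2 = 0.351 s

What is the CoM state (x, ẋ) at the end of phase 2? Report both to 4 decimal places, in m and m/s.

x = 0.4121, ẋ = 1.9951

phase 1: p=-0.3179, T=0.276, ωT=1.070576, cosh=1.629936, sinh=1.287125; start (x,ẋ)=(-0.144100, 0.016800) → end (x,ẋ)=(-0.029042, 0.895102)
phase 2: p=-0.0480, T=0.351, ωT=1.361494, cosh=2.079148, sinh=1.822870; start (x,ẋ)=(-0.029042, 0.895102) → end (x,ẋ)=(0.412064, 1.995092)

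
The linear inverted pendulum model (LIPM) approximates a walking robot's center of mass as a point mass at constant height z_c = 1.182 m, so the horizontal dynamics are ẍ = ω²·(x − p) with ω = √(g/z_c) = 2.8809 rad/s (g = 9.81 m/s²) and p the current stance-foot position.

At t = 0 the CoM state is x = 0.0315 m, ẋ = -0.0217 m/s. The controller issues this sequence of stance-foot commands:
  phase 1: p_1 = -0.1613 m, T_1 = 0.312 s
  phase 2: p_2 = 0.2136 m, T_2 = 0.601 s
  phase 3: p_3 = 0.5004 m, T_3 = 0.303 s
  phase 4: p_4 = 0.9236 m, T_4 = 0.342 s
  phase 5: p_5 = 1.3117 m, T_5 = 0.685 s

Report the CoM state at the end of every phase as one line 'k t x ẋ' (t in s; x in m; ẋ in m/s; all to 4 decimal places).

phase 1: p=-0.1613, T=0.312, ωT=0.898841, cosh=1.431897, sinh=1.024856; start (x,ẋ)=(0.031500, -0.021700) → end (x,ẋ)=(0.107050, 0.538171)
phase 2: p=0.2136, T=0.601, ωT=1.731421, cosh=2.912854, sinh=2.735821; start (x,ẋ)=(0.107050, 0.538171) → end (x,ẋ)=(0.414306, 0.727829)
phase 3: p=0.5004, T=0.303, ωT=0.872913, cosh=1.405803, sinh=0.988070; start (x,ẋ)=(0.414306, 0.727829) → end (x,ẋ)=(0.628994, 0.778114)
phase 4: p=0.9236, T=0.342, ωT=0.985268, cosh=1.525934, sinh=1.152595; start (x,ẋ)=(0.628994, 0.778114) → end (x,ẋ)=(0.785360, 0.209109)
phase 5: p=1.3117, T=0.685, ωT=1.973417, cosh=3.667099, sinh=3.528118; start (x,ẋ)=(0.785360, 0.209109) → end (x,ẋ)=(-0.362355, -4.582982)

1 0.3120 0.1071 0.5382
2 0.9130 0.4143 0.7278
3 1.2160 0.6290 0.7781
4 1.5580 0.7854 0.2091
5 2.2430 -0.3624 -4.5830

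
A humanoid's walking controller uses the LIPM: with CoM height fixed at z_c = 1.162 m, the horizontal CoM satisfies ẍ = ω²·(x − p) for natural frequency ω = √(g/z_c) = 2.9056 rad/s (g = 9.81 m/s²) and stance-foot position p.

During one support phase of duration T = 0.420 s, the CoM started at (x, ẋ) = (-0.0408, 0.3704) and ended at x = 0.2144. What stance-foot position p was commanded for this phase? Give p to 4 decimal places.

ωT = 2.9056·0.420 = 1.220352; cosh(ωT) = 1.841753, sinh(ωT) = 1.546627
x(T) = p + (x₀−p)·cosh(ωT) + (ẋ₀/ω)·sinh(ωT) ⇒ p·(1 − cosh) = x(T) − x₀·cosh − (ẋ₀/ω)·sinh
numerator   = 0.2144 − (-0.0408)·1.841753 − (0.3704/2.9056)·1.546627 = 0.092383
denominator = 1 − 1.841753 = -0.841753
p = 0.092383 / -0.841753 = -0.1098

p = -0.1098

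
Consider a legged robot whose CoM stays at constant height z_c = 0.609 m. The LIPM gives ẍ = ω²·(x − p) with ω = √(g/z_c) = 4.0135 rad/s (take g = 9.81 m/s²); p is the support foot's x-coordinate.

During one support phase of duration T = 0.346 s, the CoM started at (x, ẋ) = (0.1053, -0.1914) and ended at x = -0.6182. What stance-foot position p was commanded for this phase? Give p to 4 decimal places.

p = 0.6665

ωT = 4.0135·0.346 = 1.388671; cosh(ωT) = 2.129462, sinh(ωT) = 1.880056
x(T) = p + (x₀−p)·cosh(ωT) + (ẋ₀/ω)·sinh(ωT) ⇒ p·(1 − cosh) = x(T) − x₀·cosh − (ẋ₀/ω)·sinh
numerator   = -0.6182 − (0.1053)·2.129462 − (-0.1914/4.0135)·1.880056 = -0.752774
denominator = 1 − 2.129462 = -1.129462
p = -0.752774 / -1.129462 = 0.6665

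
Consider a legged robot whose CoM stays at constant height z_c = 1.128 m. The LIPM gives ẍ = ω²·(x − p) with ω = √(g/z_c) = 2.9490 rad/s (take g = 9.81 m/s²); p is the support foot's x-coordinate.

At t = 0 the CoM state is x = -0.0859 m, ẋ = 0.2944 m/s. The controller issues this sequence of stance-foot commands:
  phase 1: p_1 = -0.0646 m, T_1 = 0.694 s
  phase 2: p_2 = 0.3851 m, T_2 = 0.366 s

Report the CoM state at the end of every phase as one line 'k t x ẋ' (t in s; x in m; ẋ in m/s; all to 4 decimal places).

phase 1: p=-0.0646, T=0.694, ωT=2.046606, cosh=3.935377, sinh=3.806204; start (x,ẋ)=(-0.085900, 0.294400) → end (x,ẋ)=(0.231552, 0.919493)
phase 2: p=0.3851, T=0.366, ωT=1.079334, cosh=1.641270, sinh=1.301449; start (x,ẋ)=(0.231552, 0.919493) → end (x,ẋ)=(0.538875, 0.919822)

1 0.6940 0.2316 0.9195
2 1.0600 0.5389 0.9198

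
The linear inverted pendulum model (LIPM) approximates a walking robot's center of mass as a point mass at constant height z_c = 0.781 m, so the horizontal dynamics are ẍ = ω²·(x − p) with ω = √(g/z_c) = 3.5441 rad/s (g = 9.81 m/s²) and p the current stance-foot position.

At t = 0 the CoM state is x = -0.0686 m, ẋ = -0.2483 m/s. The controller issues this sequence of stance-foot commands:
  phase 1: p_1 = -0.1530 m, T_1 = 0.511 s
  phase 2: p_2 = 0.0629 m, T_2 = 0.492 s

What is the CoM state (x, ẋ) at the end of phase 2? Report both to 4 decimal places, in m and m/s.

phase 1: p=-0.1530, T=0.511, ωT=1.811035, cosh=3.140130, sinh=2.976645; start (x,ẋ)=(-0.068600, -0.248300) → end (x,ẋ)=(-0.096517, 0.110686)
phase 2: p=0.0629, T=0.492, ωT=1.743697, cosh=2.946660, sinh=2.771787; start (x,ẋ)=(-0.096517, 0.110686) → end (x,ẋ)=(-0.320282, -1.239878)

x = -0.3203, ẋ = -1.2399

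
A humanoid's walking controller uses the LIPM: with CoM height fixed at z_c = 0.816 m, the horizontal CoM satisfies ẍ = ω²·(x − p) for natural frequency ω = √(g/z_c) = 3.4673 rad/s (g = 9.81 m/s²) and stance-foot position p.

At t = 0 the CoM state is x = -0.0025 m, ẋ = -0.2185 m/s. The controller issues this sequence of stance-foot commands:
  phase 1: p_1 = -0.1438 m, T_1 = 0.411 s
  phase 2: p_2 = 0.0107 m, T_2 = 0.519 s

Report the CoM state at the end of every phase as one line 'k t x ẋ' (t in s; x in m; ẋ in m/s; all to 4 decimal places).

1 0.4110 0.0435 0.4791
2 0.9300 0.5190 1.8229

phase 1: p=-0.1438, T=0.411, ωT=1.425060, cosh=2.199301, sinh=1.958807; start (x,ẋ)=(-0.002500, -0.218500) → end (x,ẋ)=(0.043522, 0.479130)
phase 2: p=0.0107, T=0.519, ωT=1.799529, cosh=3.106087, sinh=2.940710; start (x,ẋ)=(0.043522, 0.479130) → end (x,ẋ)=(0.519013, 1.822888)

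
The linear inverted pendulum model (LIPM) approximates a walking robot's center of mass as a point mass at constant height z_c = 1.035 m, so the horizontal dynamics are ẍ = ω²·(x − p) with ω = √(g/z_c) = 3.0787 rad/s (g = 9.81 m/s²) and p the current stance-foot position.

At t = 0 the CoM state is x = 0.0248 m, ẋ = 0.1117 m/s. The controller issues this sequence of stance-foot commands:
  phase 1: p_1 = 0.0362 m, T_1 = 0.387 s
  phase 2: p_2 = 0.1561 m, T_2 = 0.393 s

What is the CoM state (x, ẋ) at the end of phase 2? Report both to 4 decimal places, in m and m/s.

phase 1: p=0.0362, T=0.387, ωT=1.191457, cosh=1.797826, sinh=1.494048; start (x,ẋ)=(0.024800, 0.111700) → end (x,ẋ)=(0.069911, 0.148380)
phase 2: p=0.1561, T=0.393, ωT=1.209929, cosh=1.825733, sinh=1.527514; start (x,ẋ)=(0.069911, 0.148380) → end (x,ẋ)=(0.072362, -0.134423)

x = 0.0724, ẋ = -0.1344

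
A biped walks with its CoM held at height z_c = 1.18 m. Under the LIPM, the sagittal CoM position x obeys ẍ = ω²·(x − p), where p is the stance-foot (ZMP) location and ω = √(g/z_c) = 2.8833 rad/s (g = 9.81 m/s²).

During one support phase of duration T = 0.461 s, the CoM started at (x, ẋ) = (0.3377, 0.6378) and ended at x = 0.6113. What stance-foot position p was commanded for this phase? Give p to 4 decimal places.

ωT = 2.8833·0.461 = 1.329201; cosh(ωT) = 2.021357, sinh(ωT) = 1.756668
x(T) = p + (x₀−p)·cosh(ωT) + (ẋ₀/ω)·sinh(ωT) ⇒ p·(1 − cosh) = x(T) − x₀·cosh − (ẋ₀/ω)·sinh
numerator   = 0.6113 − (0.3377)·2.021357 − (0.6378/2.8833)·1.756668 = -0.459896
denominator = 1 − 2.021357 = -1.021357
p = -0.459896 / -1.021357 = 0.4503

p = 0.4503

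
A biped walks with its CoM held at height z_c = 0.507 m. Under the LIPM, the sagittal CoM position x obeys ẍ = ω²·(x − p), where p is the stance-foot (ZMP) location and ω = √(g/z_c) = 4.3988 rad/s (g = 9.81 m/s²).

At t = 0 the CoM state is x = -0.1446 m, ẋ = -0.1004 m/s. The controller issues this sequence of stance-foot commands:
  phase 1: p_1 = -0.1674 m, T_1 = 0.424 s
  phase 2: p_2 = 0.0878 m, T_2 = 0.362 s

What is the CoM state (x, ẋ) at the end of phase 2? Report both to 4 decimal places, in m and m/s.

x = -0.5650, ẋ = -2.6496

phase 1: p=-0.1674, T=0.424, ωT=1.865091, cosh=3.305703, sinh=3.150821; start (x,ẋ)=(-0.144600, -0.100400) → end (x,ẋ)=(-0.163946, -0.015888)
phase 2: p=0.0878, T=0.362, ωT=1.592366, cosh=2.559403, sinh=2.355960; start (x,ẋ)=(-0.163946, -0.015888) → end (x,ẋ)=(-0.565028, -2.649604)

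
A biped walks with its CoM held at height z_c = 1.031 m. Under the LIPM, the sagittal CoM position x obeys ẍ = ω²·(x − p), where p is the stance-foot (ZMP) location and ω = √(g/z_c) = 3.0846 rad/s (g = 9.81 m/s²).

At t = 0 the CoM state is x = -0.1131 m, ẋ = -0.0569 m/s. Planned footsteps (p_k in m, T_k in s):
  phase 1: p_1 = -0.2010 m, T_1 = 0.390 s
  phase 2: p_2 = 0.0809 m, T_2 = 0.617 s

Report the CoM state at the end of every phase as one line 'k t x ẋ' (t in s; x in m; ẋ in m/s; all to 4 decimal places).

phase 1: p=-0.2010, T=0.390, ωT=1.202994, cosh=1.815183, sinh=1.514889; start (x,ẋ)=(-0.113100, -0.056900) → end (x,ẋ)=(-0.069390, 0.307458)
phase 2: p=0.0809, T=0.617, ωT=1.903198, cosh=3.428201, sinh=3.279110; start (x,ẋ)=(-0.069390, 0.307458) → end (x,ẋ)=(-0.107478, -0.466116)

1 0.3900 -0.0694 0.3075
2 1.0070 -0.1075 -0.4661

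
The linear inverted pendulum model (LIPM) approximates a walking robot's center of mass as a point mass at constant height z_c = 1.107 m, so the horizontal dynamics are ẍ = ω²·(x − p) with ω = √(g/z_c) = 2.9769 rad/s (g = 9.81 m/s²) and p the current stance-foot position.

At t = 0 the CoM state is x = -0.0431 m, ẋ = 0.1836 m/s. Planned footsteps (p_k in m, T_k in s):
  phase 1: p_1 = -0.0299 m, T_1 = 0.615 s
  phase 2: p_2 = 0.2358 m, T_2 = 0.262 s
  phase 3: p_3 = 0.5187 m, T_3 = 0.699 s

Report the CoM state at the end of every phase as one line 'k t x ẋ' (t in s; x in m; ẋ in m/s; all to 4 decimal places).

phase 1: p=-0.0299, T=0.615, ωT=1.830793, cosh=3.199561, sinh=3.039274; start (x,ẋ)=(-0.043100, 0.183600) → end (x,ẋ)=(0.115313, 0.468011)
phase 2: p=0.2358, T=0.262, ωT=0.779948, cosh=1.319894, sinh=0.861464; start (x,ẋ)=(0.115313, 0.468011) → end (x,ẋ)=(0.212204, 0.308736)
phase 3: p=0.5187, T=0.699, ωT=2.080853, cosh=4.068062, sinh=3.943238; start (x,ẋ)=(0.212204, 0.308736) → end (x,ẋ)=(-0.319189, -2.341885)

1 0.6150 0.1153 0.4680
2 0.8770 0.2122 0.3087
3 1.5760 -0.3192 -2.3419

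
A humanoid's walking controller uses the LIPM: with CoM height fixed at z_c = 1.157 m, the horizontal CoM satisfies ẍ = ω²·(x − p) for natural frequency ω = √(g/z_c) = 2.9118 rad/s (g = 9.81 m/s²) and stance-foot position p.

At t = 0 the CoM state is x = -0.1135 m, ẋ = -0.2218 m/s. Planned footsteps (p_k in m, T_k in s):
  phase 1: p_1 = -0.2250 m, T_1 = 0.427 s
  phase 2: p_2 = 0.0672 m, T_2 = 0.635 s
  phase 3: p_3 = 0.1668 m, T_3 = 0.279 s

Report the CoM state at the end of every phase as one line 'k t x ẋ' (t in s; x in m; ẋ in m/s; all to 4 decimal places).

phase 1: p=-0.2250, T=0.427, ωT=1.243339, cosh=1.877795, sinh=1.589375; start (x,ẋ)=(-0.113500, -0.221800) → end (x,ẋ)=(-0.136693, 0.099521)
phase 2: p=0.0672, T=0.635, ωT=1.848993, cosh=3.255407, sinh=3.098011; start (x,ẋ)=(-0.136693, 0.099521) → end (x,ẋ)=(-0.490670, -1.515296)
phase 3: p=0.1668, T=0.279, ωT=0.812392, cosh=1.348544, sinh=0.904748; start (x,ẋ)=(-0.490670, -1.515296) → end (x,ẋ)=(-1.190656, -3.775512)

1 0.4270 -0.1367 0.0995
2 1.0620 -0.4907 -1.5153
3 1.3410 -1.1907 -3.7755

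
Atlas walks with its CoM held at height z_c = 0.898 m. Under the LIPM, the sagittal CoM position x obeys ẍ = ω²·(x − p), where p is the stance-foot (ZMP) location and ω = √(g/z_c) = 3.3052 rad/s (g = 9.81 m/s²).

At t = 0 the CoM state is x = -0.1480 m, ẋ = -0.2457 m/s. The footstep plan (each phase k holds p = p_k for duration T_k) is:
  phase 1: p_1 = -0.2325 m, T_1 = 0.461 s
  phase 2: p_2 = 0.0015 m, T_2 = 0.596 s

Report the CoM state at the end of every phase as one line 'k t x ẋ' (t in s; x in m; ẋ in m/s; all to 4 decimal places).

phase 1: p=-0.2325, T=0.461, ωT=1.523697, cosh=2.403533, sinh=2.185628; start (x,ẋ)=(-0.148000, -0.245700) → end (x,ẋ)=(-0.191875, 0.019875)
phase 2: p=0.0015, T=0.596, ωT=1.969899, cosh=3.654712, sinh=3.515241; start (x,ẋ)=(-0.191875, 0.019875) → end (x,ẋ)=(-0.684094, -2.174110)

1 0.4610 -0.1919 0.0199
2 1.0570 -0.6841 -2.1741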